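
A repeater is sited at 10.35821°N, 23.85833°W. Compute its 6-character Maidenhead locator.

Add 180° to longitude and 90° to latitude: 156.1417, 100.3582.
Field (20°×10°, letters A–R): lon ⌊156.1417/20⌋ = 7 → H; lat ⌊100.3582/10⌋ = 10 → K.
Square (2°×1°, digits 0–9): lon ⌊16.1417/2⌋ = 8; lat ⌊0.3582/1⌋ = 0.
Subsquare (5′×2.5′, letters a–x): lon ⌊0.1417/0.0833333⌋ = 1 → b; lat ⌊0.3582/0.0416667⌋ = 8 → i.

HK80bi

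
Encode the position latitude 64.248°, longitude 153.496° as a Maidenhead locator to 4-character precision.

Offset from 180°W / 90°S: lon 333.50°, lat 154.25°.
Field: lon ⌊333.50/20⌋ = 16 → Q; lat ⌊154.25/10⌋ = 15 → P.
Square: lon ⌊13.50/2⌋ = 6; lat ⌊4.25/1⌋ = 4.

QP64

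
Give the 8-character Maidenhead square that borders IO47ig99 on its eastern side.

IO47jg09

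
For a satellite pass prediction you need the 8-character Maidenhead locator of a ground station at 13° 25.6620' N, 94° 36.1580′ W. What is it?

EK23qk72

Add 180° to longitude and 90° to latitude: 85.39737, 103.42770.
Field: 85.39737/20 → 4 → E, 103.42770/10 → 10 → K; chars EK.
Square: 5.39737/2 → 2, 3.42770/1 → 3; chars 23.
Subsquare: 1.39737/0.0833333 → 16 → q, 0.42770/0.0416667 → 10 → k; chars qk.
Extended square: 0.06403/0.00833333 → 7, 0.01103/0.00416667 → 2; chars 72.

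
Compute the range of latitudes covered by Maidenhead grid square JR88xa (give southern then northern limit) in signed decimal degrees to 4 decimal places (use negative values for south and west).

88.0000, 88.0417

Field J=9, R=17: +9·20° lon, +17·10° lat → SW at lon 0°, lat 80°.
Square 8, 8: +8·2° lon, +8·1° lat → SW at lon 16°, lat 88°.
Subsquare x=23, a=0: +23·0.0833333° lon, +0·0.0416667° lat → SW at lon 17.9167°, lat 88°.
Cell spans 0.0833333° lon × 0.0416667° lat.
south 88.0000, north 88.0417.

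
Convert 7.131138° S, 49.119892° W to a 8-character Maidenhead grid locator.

Add 180° to longitude and 90° to latitude: 130.88011, 82.86886.
Field: 130.88011/20 → 6 → G, 82.86886/10 → 8 → I; chars GI.
Square: 10.88011/2 → 5, 2.86886/1 → 2; chars 52.
Subsquare: 0.88011/0.0833333 → 10 → k, 0.86886/0.0416667 → 20 → u; chars ku.
Extended square: 0.04677/0.00833333 → 5, 0.03553/0.00416667 → 8; chars 58.

GI52ku58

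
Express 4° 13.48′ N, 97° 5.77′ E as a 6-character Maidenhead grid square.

Offset from 180°W / 90°S: lon 277.0962°, lat 94.2247°.
Field (20°×10°, letters A–R): 277.0962/20 → 13 → N, 94.2247/10 → 9 → J; chars NJ.
Square (2°×1°, digits 0–9): 17.0962/2 → 8, 4.2247/1 → 4; chars 84.
Subsquare (5′×2.5′, letters a–x): 1.0962/0.0833333 → 13 → n, 0.2247/0.0416667 → 5 → f; chars nf.

NJ84nf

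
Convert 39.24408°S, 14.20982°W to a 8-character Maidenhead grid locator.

IF20vs41

Shift to the Maidenhead origin (180°W, 90°S): lon 165.79018, lat 50.75592.
Field: 165.79018/20 → 8 → I, 50.75592/10 → 5 → F; chars IF.
Square: 5.79018/2 → 2, 0.75592/1 → 0; chars 20.
Subsquare: 1.79018/0.0833333 → 21 → v, 0.75592/0.0416667 → 18 → s; chars vs.
Extended square: 0.04018/0.00833333 → 4, 0.00592/0.00416667 → 1; chars 41.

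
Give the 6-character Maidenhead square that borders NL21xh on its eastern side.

NL31ah

Longitude subsquare x = 23; +1 → 24, wraps to 0 = a, carry into square.
Longitude square 2; +1 → 3.
The latitude characters are unchanged.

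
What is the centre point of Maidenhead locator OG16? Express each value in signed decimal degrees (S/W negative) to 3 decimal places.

Field O=14, G=6: +14·20° lon, +6·10° lat → SW at lon 100°, lat -30°.
Square 1, 6: +1·2° lon, +6·1° lat → SW at lon 102°, lat -24°.
Cell spans 2° lon × 1° lat. Centre is SW corner plus half of each.
latitude -23.500, longitude 103.000.

-23.500, 103.000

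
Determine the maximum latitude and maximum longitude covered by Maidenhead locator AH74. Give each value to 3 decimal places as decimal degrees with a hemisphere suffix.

15.000° S, 164.000° W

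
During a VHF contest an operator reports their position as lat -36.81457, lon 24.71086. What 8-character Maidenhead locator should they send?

Add 180° to longitude and 90° to latitude: 204.71086, 53.18543.
Field: 204.71086/20 → 10 → K, 53.18543/10 → 5 → F; chars KF.
Square: 4.71086/2 → 2, 3.18543/1 → 3; chars 23.
Subsquare: 0.71086/0.0833333 → 8 → i, 0.18543/0.0416667 → 4 → e; chars ie.
Extended square: 0.04419/0.00833333 → 5, 0.01876/0.00416667 → 4; chars 54.

KF23ie54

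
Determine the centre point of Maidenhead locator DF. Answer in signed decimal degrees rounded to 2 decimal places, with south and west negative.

Field D=3, F=5: +3·20° lon, +5·10° lat → SW at lon -120°, lat -40°.
Cell spans 20° lon × 10° lat. Centre is SW corner plus half of each.
latitude -35.00, longitude -110.00.

-35.00, -110.00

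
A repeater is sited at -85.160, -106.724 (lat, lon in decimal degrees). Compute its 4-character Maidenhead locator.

DA64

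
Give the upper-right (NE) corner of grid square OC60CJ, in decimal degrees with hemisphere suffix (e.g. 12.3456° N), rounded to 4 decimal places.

69.5833° S, 112.2500° E

Field O=14, C=2: +14·20° lon, +2·10° lat → SW at lon 100°, lat -70°.
Square 6, 0: +6·2° lon, +0·1° lat → SW at lon 112°, lat -70°.
Subsquare c=2, j=9: +2·0.0833333° lon, +9·0.0416667° lat → SW at lon 112.167°, lat -69.625°.
Cell spans 0.0833333° lon × 0.0416667° lat. NE corner is SW corner plus one full cell.
latitude 69.5833° S, longitude 112.2500° E.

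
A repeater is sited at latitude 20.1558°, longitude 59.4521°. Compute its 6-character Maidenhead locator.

Shift to the Maidenhead origin (180°W, 90°S): lon 239.4521, lat 110.1558.
Field: 239.4521/20 → 11 → L, 110.1558/10 → 11 → L; chars LL.
Square: 19.4521/2 → 9, 0.1558/1 → 0; chars 90.
Subsquare: 1.4521/0.0833333 → 17 → r, 0.1558/0.0416667 → 3 → d; chars rd.

LL90rd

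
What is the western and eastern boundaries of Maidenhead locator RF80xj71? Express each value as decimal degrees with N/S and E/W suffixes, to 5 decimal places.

177.97500° E, 177.98333° E

Field R=17, F=5: +17·20° lon, +5·10° lat → SW at lon 160°, lat -40°.
Square 8, 0: +8·2° lon, +0·1° lat → SW at lon 176°, lat -40°.
Subsquare x=23, j=9: +23·0.0833333° lon, +9·0.0416667° lat → SW at lon 177.917°, lat -39.625°.
Extended square 7, 1: +7·0.00833333° lon, +1·0.00416667° lat → SW at lon 177.975°, lat -39.6208°.
Cell spans 0.00833333° lon × 0.00416667° lat.
west 177.97500° E, east 177.98333° E.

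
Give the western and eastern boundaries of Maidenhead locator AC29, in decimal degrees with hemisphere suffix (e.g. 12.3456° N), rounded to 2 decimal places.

176.00° W, 174.00° W

Field A=0, C=2: +0·20° lon, +2·10° lat → SW at lon -180°, lat -70°.
Square 2, 9: +2·2° lon, +9·1° lat → SW at lon -176°, lat -61°.
Cell spans 2° lon × 1° lat.
west 176.00° W, east 174.00° W.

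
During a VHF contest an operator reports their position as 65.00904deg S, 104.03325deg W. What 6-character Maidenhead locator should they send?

DC74xx

Shift to the Maidenhead origin (180°W, 90°S): lon 75.9668, lat 24.9910.
Field (20°×10°, letters A–R): 75.9668/20 → 3 → D, 24.9910/10 → 2 → C; chars DC.
Square (2°×1°, digits 0–9): 15.9668/2 → 7, 4.9910/1 → 4; chars 74.
Subsquare (5′×2.5′, letters a–x): 1.9668/0.0833333 → 23 → x, 0.9910/0.0416667 → 23 → x; chars xx.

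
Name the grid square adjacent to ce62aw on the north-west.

CE52xx

Longitude subsquare a = 0; −1 → -1, wraps to 23 = x, carry into square.
Longitude square 6; −1 → 5.
Latitude subsquare w = 22; +1 → 23 = x.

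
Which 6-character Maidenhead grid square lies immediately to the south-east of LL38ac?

LL38bb

Longitude subsquare a = 0; +1 → 1 = b.
Latitude subsquare c = 2; −1 → 1 = b.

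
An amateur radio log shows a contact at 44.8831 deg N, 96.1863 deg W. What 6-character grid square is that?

EN14vv

Add 180° to longitude and 90° to latitude: 83.8137, 134.8831.
Field: 83.8137/20 → 4 → E, 134.8831/10 → 13 → N; chars EN.
Square: 3.8137/2 → 1, 4.8831/1 → 4; chars 14.
Subsquare: 1.8137/0.0833333 → 21 → v, 0.8831/0.0416667 → 21 → v; chars vv.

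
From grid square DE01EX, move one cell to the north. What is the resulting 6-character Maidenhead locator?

DE02ea

Latitude subsquare x = 23; +1 → 24, wraps to 0 = a, carry into square.
Latitude square 1; +1 → 2.
The longitude characters are unchanged.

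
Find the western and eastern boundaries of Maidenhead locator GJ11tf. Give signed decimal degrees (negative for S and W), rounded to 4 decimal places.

-56.4167, -56.3333

Field G=6, J=9: +6·20° lon, +9·10° lat → SW at lon -60°, lat 0°.
Square 1, 1: +1·2° lon, +1·1° lat → SW at lon -58°, lat 1°.
Subsquare t=19, f=5: +19·0.0833333° lon, +5·0.0416667° lat → SW at lon -56.4167°, lat 1.20833°.
Cell spans 0.0833333° lon × 0.0416667° lat.
west -56.4167, east -56.3333.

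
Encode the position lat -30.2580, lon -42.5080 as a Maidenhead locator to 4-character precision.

Offset from 180°W / 90°S: lon 137.49°, lat 59.74°.
Field (20°×10°, letters A–R): lon ⌊137.49/20⌋ = 6 → G; lat ⌊59.74/10⌋ = 5 → F.
Square (2°×1°, digits 0–9): lon ⌊17.49/2⌋ = 8; lat ⌊9.74/1⌋ = 9.

GF89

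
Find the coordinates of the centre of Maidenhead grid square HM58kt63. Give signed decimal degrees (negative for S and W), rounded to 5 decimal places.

Field H=7, M=12: +7·20° lon, +12·10° lat → SW at lon -40°, lat 30°.
Square 5, 8: +5·2° lon, +8·1° lat → SW at lon -30°, lat 38°.
Subsquare k=10, t=19: +10·0.0833333° lon, +19·0.0416667° lat → SW at lon -29.1667°, lat 38.7917°.
Extended square 6, 3: +6·0.00833333° lon, +3·0.00416667° lat → SW at lon -29.1167°, lat 38.8042°.
Cell spans 0.00833333° lon × 0.00416667° lat. Centre is SW corner plus half of each.
latitude 38.80625, longitude -29.11250.

38.80625, -29.11250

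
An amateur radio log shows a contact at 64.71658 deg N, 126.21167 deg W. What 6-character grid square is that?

CP64vr

Shift to the Maidenhead origin (180°W, 90°S): lon 53.7883, lat 154.7166.
Field: 53.7883/20 → 2 → C, 154.7166/10 → 15 → P; chars CP.
Square: 13.7883/2 → 6, 4.7166/1 → 4; chars 64.
Subsquare: 1.7883/0.0833333 → 21 → v, 0.7166/0.0416667 → 17 → r; chars vr.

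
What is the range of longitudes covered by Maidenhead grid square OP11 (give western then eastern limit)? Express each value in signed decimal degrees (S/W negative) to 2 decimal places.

102.00, 104.00

Field O=14, P=15: +14·20° lon, +15·10° lat → SW at lon 100°, lat 60°.
Square 1, 1: +1·2° lon, +1·1° lat → SW at lon 102°, lat 61°.
Cell spans 2° lon × 1° lat.
west 102.00, east 104.00.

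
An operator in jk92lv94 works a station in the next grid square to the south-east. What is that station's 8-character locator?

JK92mv03

Longitude extended square 9; +1 → 10, wraps to 0, carry into subsquare.
Longitude subsquare l = 11; +1 → 12 = m.
Latitude extended square 4; −1 → 3.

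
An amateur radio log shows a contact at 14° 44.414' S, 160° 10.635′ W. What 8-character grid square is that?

AH95vg82

Add 180° to longitude and 90° to latitude: 19.82275, 75.25977.
Field: 19.82275/20 → 0 → A, 75.25977/10 → 7 → H; chars AH.
Square: 19.82275/2 → 9, 5.25977/1 → 5; chars 95.
Subsquare: 1.82275/0.0833333 → 21 → v, 0.25977/0.0416667 → 6 → g; chars vg.
Extended square: 0.07275/0.00833333 → 8, 0.00977/0.00416667 → 2; chars 82.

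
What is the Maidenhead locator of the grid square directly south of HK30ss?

HK30sr

Latitude subsquare s = 18; −1 → 17 = r.
The longitude characters are unchanged.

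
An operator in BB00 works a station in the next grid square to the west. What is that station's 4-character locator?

AB90

Longitude square 0; −1 → -1, wraps to 9, carry into field.
Longitude field B = 1; −1 → 0 = A.
The latitude characters are unchanged.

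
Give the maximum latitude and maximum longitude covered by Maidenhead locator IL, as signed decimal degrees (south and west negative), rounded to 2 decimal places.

30.00, 0.00

Field I=8, L=11: +8·20° lon, +11·10° lat → SW at lon -20°, lat 20°.
Cell spans 20° lon × 10° lat. NE corner is SW corner plus one full cell.
latitude 30.00, longitude 0.00.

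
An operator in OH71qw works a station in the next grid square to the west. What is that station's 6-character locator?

OH71pw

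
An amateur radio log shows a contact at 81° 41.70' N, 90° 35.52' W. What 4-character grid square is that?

Add 180° to longitude and 90° to latitude: 89.41, 171.69.
Field (20°×10°, letters A–R): 89.41/20 → 4 → E, 171.69/10 → 17 → R; chars ER.
Square (2°×1°, digits 0–9): 9.41/2 → 4, 1.69/1 → 1; chars 41.

ER41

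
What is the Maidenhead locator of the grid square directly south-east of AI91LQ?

AI91mp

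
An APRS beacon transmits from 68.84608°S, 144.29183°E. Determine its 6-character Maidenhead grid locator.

Shift to the Maidenhead origin (180°W, 90°S): lon 324.2918, lat 21.1539.
Field: lon ⌊324.2918/20⌋ = 16 → Q; lat ⌊21.1539/10⌋ = 2 → C.
Square: lon ⌊4.2918/2⌋ = 2; lat ⌊1.1539/1⌋ = 1.
Subsquare: lon ⌊0.2918/0.0833333⌋ = 3 → d; lat ⌊0.1539/0.0416667⌋ = 3 → d.

QC21dd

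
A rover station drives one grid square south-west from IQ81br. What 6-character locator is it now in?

IQ81aq

Longitude subsquare b = 1; −1 → 0 = a.
Latitude subsquare r = 17; −1 → 16 = q.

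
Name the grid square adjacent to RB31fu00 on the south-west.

RB31et99

Longitude extended square 0; −1 → -1, wraps to 9, carry into subsquare.
Longitude subsquare f = 5; −1 → 4 = e.
Latitude extended square 0; −1 → -1, wraps to 9, carry into subsquare.
Latitude subsquare u = 20; −1 → 19 = t.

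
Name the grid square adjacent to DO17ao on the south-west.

Longitude subsquare a = 0; −1 → -1, wraps to 23 = x, carry into square.
Longitude square 1; −1 → 0.
Latitude subsquare o = 14; −1 → 13 = n.

DO07xn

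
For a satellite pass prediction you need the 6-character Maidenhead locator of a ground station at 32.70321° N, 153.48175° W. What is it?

Shift to the Maidenhead origin (180°W, 90°S): lon 26.5182, lat 122.7032.
Field: lon ⌊26.5182/20⌋ = 1 → B; lat ⌊122.7032/10⌋ = 12 → M.
Square: lon ⌊6.5182/2⌋ = 3; lat ⌊2.7032/1⌋ = 2.
Subsquare: lon ⌊0.5182/0.0833333⌋ = 6 → g; lat ⌊0.7032/0.0416667⌋ = 16 → q.

BM32gq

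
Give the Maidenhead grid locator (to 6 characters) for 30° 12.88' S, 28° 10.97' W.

Shift to the Maidenhead origin (180°W, 90°S): lon 151.8172, lat 59.7853.
Field (20°×10°, letters A–R): 151.8172/20 → 7 → H, 59.7853/10 → 5 → F; chars HF.
Square (2°×1°, digits 0–9): 11.8172/2 → 5, 9.7853/1 → 9; chars 59.
Subsquare (5′×2.5′, letters a–x): 1.8172/0.0833333 → 21 → v, 0.7853/0.0416667 → 18 → s; chars vs.

HF59vs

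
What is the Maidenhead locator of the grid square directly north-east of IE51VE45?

IE51ve56

Longitude extended square 4; +1 → 5.
Latitude extended square 5; +1 → 6.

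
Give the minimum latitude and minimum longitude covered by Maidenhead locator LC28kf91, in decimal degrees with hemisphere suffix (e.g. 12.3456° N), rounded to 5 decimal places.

Field L=11, C=2: +11·20° lon, +2·10° lat → SW at lon 40°, lat -70°.
Square 2, 8: +2·2° lon, +8·1° lat → SW at lon 44°, lat -62°.
Subsquare k=10, f=5: +10·0.0833333° lon, +5·0.0416667° lat → SW at lon 44.8333°, lat -61.7917°.
Extended square 9, 1: +9·0.00833333° lon, +1·0.00416667° lat → SW at lon 44.9083°, lat -61.7875°.
latitude 61.78750° S, longitude 44.90833° E.

61.78750° S, 44.90833° E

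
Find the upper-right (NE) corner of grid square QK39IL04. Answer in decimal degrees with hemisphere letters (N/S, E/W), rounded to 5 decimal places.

Field Q=16, K=10: +16·20° lon, +10·10° lat → SW at lon 140°, lat 10°.
Square 3, 9: +3·2° lon, +9·1° lat → SW at lon 146°, lat 19°.
Subsquare i=8, l=11: +8·0.0833333° lon, +11·0.0416667° lat → SW at lon 146.667°, lat 19.4583°.
Extended square 0, 4: +0·0.00833333° lon, +4·0.00416667° lat → SW at lon 146.667°, lat 19.475°.
Cell spans 0.00833333° lon × 0.00416667° lat. NE corner is SW corner plus one full cell.
latitude 19.47917° N, longitude 146.67500° E.

19.47917° N, 146.67500° E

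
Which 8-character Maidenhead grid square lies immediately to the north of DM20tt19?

DM20tu10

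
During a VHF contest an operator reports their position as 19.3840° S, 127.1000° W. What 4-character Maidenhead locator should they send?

Shift to the Maidenhead origin (180°W, 90°S): lon 52.90, lat 70.62.
Field: 52.90/20 → 2 → C, 70.62/10 → 7 → H; chars CH.
Square: 12.90/2 → 6, 0.62/1 → 0; chars 60.

CH60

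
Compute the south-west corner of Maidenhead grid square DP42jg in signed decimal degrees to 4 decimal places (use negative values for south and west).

62.2500, -111.2500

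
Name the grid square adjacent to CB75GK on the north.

CB75gl

Latitude subsquare k = 10; +1 → 11 = l.
The longitude characters are unchanged.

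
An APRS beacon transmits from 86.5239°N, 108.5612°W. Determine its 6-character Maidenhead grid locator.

DR56rm

Add 180° to longitude and 90° to latitude: 71.4388, 176.5239.
Field: 71.4388/20 → 3 → D, 176.5239/10 → 17 → R; chars DR.
Square: 11.4388/2 → 5, 6.5239/1 → 6; chars 56.
Subsquare: 1.4388/0.0833333 → 17 → r, 0.5239/0.0416667 → 12 → m; chars rm.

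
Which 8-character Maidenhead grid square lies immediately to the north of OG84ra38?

Latitude extended square 8; +1 → 9.
The longitude characters are unchanged.

OG84ra39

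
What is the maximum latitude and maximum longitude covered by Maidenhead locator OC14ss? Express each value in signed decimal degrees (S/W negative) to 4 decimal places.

-65.2083, 103.5833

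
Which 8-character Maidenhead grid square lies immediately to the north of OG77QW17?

Latitude extended square 7; +1 → 8.
The longitude characters are unchanged.

OG77qw18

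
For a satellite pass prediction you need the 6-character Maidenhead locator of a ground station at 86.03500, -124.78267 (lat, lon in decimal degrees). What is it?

Shift to the Maidenhead origin (180°W, 90°S): lon 55.2173, lat 176.0350.
Field (20°×10°, letters A–R): lon ⌊55.2173/20⌋ = 2 → C; lat ⌊176.0350/10⌋ = 17 → R.
Square (2°×1°, digits 0–9): lon ⌊15.2173/2⌋ = 7; lat ⌊6.0350/1⌋ = 6.
Subsquare (5′×2.5′, letters a–x): lon ⌊1.2173/0.0833333⌋ = 14 → o; lat ⌊0.0350/0.0416667⌋ = 0 → a.

CR76oa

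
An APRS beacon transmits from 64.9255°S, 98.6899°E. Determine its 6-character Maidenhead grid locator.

Offset from 180°W / 90°S: lon 278.6899°, lat 25.0745°.
Field: 278.6899/20 → 13 → N, 25.0745/10 → 2 → C; chars NC.
Square: 18.6899/2 → 9, 5.0745/1 → 5; chars 95.
Subsquare: 0.6899/0.0833333 → 8 → i, 0.0745/0.0416667 → 1 → b; chars ib.

NC95ib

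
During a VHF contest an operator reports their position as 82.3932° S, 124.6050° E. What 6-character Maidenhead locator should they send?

PA27ho

Add 180° to longitude and 90° to latitude: 304.6050, 7.6068.
Field: 304.6050/20 → 15 → P, 7.6068/10 → 0 → A; chars PA.
Square: 4.6050/2 → 2, 7.6068/1 → 7; chars 27.
Subsquare: 0.6050/0.0833333 → 7 → h, 0.6068/0.0416667 → 14 → o; chars ho.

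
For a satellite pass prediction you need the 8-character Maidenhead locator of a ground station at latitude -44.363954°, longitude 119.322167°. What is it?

Shift to the Maidenhead origin (180°W, 90°S): lon 299.32217, lat 45.63605.
Field: lon ⌊299.32217/20⌋ = 14 → O; lat ⌊45.63605/10⌋ = 4 → E.
Square: lon ⌊19.32217/2⌋ = 9; lat ⌊5.63605/1⌋ = 5.
Subsquare: lon ⌊1.32217/0.0833333⌋ = 15 → p; lat ⌊0.63605/0.0416667⌋ = 15 → p.
Extended square: lon ⌊0.07217/0.00833333⌋ = 8; lat ⌊0.01105/0.00416667⌋ = 2.

OE95pp82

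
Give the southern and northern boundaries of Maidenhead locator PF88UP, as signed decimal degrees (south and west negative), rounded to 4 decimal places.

-31.3750, -31.3333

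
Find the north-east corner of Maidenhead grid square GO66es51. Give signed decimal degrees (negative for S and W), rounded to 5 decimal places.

56.75833, -47.61667

Field G=6, O=14: +6·20° lon, +14·10° lat → SW at lon -60°, lat 50°.
Square 6, 6: +6·2° lon, +6·1° lat → SW at lon -48°, lat 56°.
Subsquare e=4, s=18: +4·0.0833333° lon, +18·0.0416667° lat → SW at lon -47.6667°, lat 56.75°.
Extended square 5, 1: +5·0.00833333° lon, +1·0.00416667° lat → SW at lon -47.625°, lat 56.7542°.
Cell spans 0.00833333° lon × 0.00416667° lat. NE corner is SW corner plus one full cell.
latitude 56.75833, longitude -47.61667.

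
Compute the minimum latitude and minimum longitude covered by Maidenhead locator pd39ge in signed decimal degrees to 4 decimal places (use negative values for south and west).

-50.8333, 126.5000

Field P=15, D=3: +15·20° lon, +3·10° lat → SW at lon 120°, lat -60°.
Square 3, 9: +3·2° lon, +9·1° lat → SW at lon 126°, lat -51°.
Subsquare g=6, e=4: +6·0.0833333° lon, +4·0.0416667° lat → SW at lon 126.5°, lat -50.8333°.
latitude -50.8333, longitude 126.5000.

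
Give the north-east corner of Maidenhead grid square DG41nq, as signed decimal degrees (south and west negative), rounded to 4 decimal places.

-28.2917, -110.8333

Field D=3, G=6: +3·20° lon, +6·10° lat → SW at lon -120°, lat -30°.
Square 4, 1: +4·2° lon, +1·1° lat → SW at lon -112°, lat -29°.
Subsquare n=13, q=16: +13·0.0833333° lon, +16·0.0416667° lat → SW at lon -110.917°, lat -28.3333°.
Cell spans 0.0833333° lon × 0.0416667° lat. NE corner is SW corner plus one full cell.
latitude -28.2917, longitude -110.8333.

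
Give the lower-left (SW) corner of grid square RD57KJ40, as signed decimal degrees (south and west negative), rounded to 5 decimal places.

-52.62500, 170.86667

Field R=17, D=3: +17·20° lon, +3·10° lat → SW at lon 160°, lat -60°.
Square 5, 7: +5·2° lon, +7·1° lat → SW at lon 170°, lat -53°.
Subsquare k=10, j=9: +10·0.0833333° lon, +9·0.0416667° lat → SW at lon 170.833°, lat -52.625°.
Extended square 4, 0: +4·0.00833333° lon, +0·0.00416667° lat → SW at lon 170.867°, lat -52.625°.
latitude -52.62500, longitude 170.86667.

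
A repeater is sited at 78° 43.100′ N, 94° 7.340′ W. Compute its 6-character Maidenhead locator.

Offset from 180°W / 90°S: lon 85.8777°, lat 168.7183°.
Field (20°×10°, letters A–R): 85.8777/20 → 4 → E, 168.7183/10 → 16 → Q; chars EQ.
Square (2°×1°, digits 0–9): 5.8777/2 → 2, 8.7183/1 → 8; chars 28.
Subsquare (5′×2.5′, letters a–x): 1.8777/0.0833333 → 22 → w, 0.7183/0.0416667 → 17 → r; chars wr.

EQ28wr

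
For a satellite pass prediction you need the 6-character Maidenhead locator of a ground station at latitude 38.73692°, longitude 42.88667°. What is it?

LM18kr

Add 180° to longitude and 90° to latitude: 222.8867, 128.7369.
Field: 222.8867/20 → 11 → L, 128.7369/10 → 12 → M; chars LM.
Square: 2.8867/2 → 1, 8.7369/1 → 8; chars 18.
Subsquare: 0.8867/0.0833333 → 10 → k, 0.7369/0.0416667 → 17 → r; chars kr.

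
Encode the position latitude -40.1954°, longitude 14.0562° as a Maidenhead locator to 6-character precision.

Shift to the Maidenhead origin (180°W, 90°S): lon 194.0562, lat 49.8046.
Field: 194.0562/20 → 9 → J, 49.8046/10 → 4 → E; chars JE.
Square: 14.0562/2 → 7, 9.8046/1 → 9; chars 79.
Subsquare: 0.0562/0.0833333 → 0 → a, 0.8046/0.0416667 → 19 → t; chars at.

JE79at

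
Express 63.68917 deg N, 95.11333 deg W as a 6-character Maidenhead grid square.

EP23kq

Offset from 180°W / 90°S: lon 84.8867°, lat 153.6892°.
Field: 84.8867/20 → 4 → E, 153.6892/10 → 15 → P; chars EP.
Square: 4.8867/2 → 2, 3.6892/1 → 3; chars 23.
Subsquare: 0.8867/0.0833333 → 10 → k, 0.6892/0.0416667 → 16 → q; chars kq.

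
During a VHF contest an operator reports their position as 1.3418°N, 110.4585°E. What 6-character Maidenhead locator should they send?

Offset from 180°W / 90°S: lon 290.4585°, lat 91.3418°.
Field (20°×10°, letters A–R): 290.4585/20 → 14 → O, 91.3418/10 → 9 → J; chars OJ.
Square (2°×1°, digits 0–9): 10.4585/2 → 5, 1.3418/1 → 1; chars 51.
Subsquare (5′×2.5′, letters a–x): 0.4585/0.0833333 → 5 → f, 0.3418/0.0416667 → 8 → i; chars fi.

OJ51fi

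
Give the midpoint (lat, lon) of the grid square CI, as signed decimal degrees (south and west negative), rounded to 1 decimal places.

Field C=2, I=8: +2·20° lon, +8·10° lat → SW at lon -140°, lat -10°.
Cell spans 20° lon × 10° lat. Centre is SW corner plus half of each.
latitude -5.0, longitude -130.0.

-5.0, -130.0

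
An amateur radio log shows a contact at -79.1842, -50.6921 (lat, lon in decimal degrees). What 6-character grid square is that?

GB40pt

Shift to the Maidenhead origin (180°W, 90°S): lon 129.3079, lat 10.8158.
Field (20°×10°, letters A–R): 129.3079/20 → 6 → G, 10.8158/10 → 1 → B; chars GB.
Square (2°×1°, digits 0–9): 9.3079/2 → 4, 0.8158/1 → 0; chars 40.
Subsquare (5′×2.5′, letters a–x): 1.3079/0.0833333 → 15 → p, 0.8158/0.0416667 → 19 → t; chars pt.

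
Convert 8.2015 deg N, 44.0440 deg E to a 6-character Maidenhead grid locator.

LJ28ae

Offset from 180°W / 90°S: lon 224.0440°, lat 98.2015°.
Field: lon ⌊224.0440/20⌋ = 11 → L; lat ⌊98.2015/10⌋ = 9 → J.
Square: lon ⌊4.0440/2⌋ = 2; lat ⌊8.2015/1⌋ = 8.
Subsquare: lon ⌊0.0440/0.0833333⌋ = 0 → a; lat ⌊0.2015/0.0416667⌋ = 4 → e.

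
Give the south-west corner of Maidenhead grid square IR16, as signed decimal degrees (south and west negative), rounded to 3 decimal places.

86.000, -18.000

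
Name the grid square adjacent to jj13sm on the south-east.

JJ13tl

Longitude subsquare s = 18; +1 → 19 = t.
Latitude subsquare m = 12; −1 → 11 = l.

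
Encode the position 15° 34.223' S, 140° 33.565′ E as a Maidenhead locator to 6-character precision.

Add 180° to longitude and 90° to latitude: 320.5594, 74.4296.
Field: lon ⌊320.5594/20⌋ = 16 → Q; lat ⌊74.4296/10⌋ = 7 → H.
Square: lon ⌊0.5594/2⌋ = 0; lat ⌊4.4296/1⌋ = 4.
Subsquare: lon ⌊0.5594/0.0833333⌋ = 6 → g; lat ⌊0.4296/0.0416667⌋ = 10 → k.

QH04gk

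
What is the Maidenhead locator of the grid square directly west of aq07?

RQ97

Longitude square 0; −1 → -1, wraps to 9, carry into field.
Longitude field A = 0; −1 → -1, wraps to 17 = R, wrapping around the antimeridian.
The latitude characters are unchanged.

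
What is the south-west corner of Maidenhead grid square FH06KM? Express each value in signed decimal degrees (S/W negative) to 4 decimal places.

-13.5000, -79.1667

Field F=5, H=7: +5·20° lon, +7·10° lat → SW at lon -80°, lat -20°.
Square 0, 6: +0·2° lon, +6·1° lat → SW at lon -80°, lat -14°.
Subsquare k=10, m=12: +10·0.0833333° lon, +12·0.0416667° lat → SW at lon -79.1667°, lat -13.5°.
latitude -13.5000, longitude -79.1667.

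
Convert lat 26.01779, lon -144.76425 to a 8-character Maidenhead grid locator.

Add 180° to longitude and 90° to latitude: 35.23575, 116.01779.
Field (20°×10°, letters A–R): 35.23575/20 → 1 → B, 116.01779/10 → 11 → L; chars BL.
Square (2°×1°, digits 0–9): 15.23575/2 → 7, 6.01779/1 → 6; chars 76.
Subsquare (5′×2.5′, letters a–x): 1.23575/0.0833333 → 14 → o, 0.01779/0.0416667 → 0 → a; chars oa.
Extended square (30″×15″, digits 0–9): 0.06908/0.00833333 → 8, 0.01779/0.00416667 → 4; chars 84.

BL76oa84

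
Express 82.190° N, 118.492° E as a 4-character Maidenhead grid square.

OR92

Add 180° to longitude and 90° to latitude: 298.49, 172.19.
Field: lon ⌊298.49/20⌋ = 14 → O; lat ⌊172.19/10⌋ = 17 → R.
Square: lon ⌊18.49/2⌋ = 9; lat ⌊2.19/1⌋ = 2.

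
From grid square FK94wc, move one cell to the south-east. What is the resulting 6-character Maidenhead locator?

Longitude subsquare w = 22; +1 → 23 = x.
Latitude subsquare c = 2; −1 → 1 = b.

FK94xb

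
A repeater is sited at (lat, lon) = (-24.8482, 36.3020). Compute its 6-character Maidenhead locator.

KG85dd

Shift to the Maidenhead origin (180°W, 90°S): lon 216.3020, lat 65.1518.
Field (20°×10°, letters A–R): lon ⌊216.3020/20⌋ = 10 → K; lat ⌊65.1518/10⌋ = 6 → G.
Square (2°×1°, digits 0–9): lon ⌊16.3020/2⌋ = 8; lat ⌊5.1518/1⌋ = 5.
Subsquare (5′×2.5′, letters a–x): lon ⌊0.3020/0.0833333⌋ = 3 → d; lat ⌊0.1518/0.0416667⌋ = 3 → d.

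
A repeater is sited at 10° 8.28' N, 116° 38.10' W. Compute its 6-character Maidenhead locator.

DK10qd

Offset from 180°W / 90°S: lon 63.3650°, lat 100.1380°.
Field: lon ⌊63.3650/20⌋ = 3 → D; lat ⌊100.1380/10⌋ = 10 → K.
Square: lon ⌊3.3650/2⌋ = 1; lat ⌊0.1380/1⌋ = 0.
Subsquare: lon ⌊1.3650/0.0833333⌋ = 16 → q; lat ⌊0.1380/0.0416667⌋ = 3 → d.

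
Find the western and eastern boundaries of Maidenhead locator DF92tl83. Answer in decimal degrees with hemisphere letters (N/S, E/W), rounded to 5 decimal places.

Field D=3, F=5: +3·20° lon, +5·10° lat → SW at lon -120°, lat -40°.
Square 9, 2: +9·2° lon, +2·1° lat → SW at lon -102°, lat -38°.
Subsquare t=19, l=11: +19·0.0833333° lon, +11·0.0416667° lat → SW at lon -100.417°, lat -37.5417°.
Extended square 8, 3: +8·0.00833333° lon, +3·0.00416667° lat → SW at lon -100.35°, lat -37.5292°.
Cell spans 0.00833333° lon × 0.00416667° lat.
west 100.35000° W, east 100.34167° W.

100.35000° W, 100.34167° W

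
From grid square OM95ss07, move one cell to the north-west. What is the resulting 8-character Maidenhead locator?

Longitude extended square 0; −1 → -1, wraps to 9, carry into subsquare.
Longitude subsquare s = 18; −1 → 17 = r.
Latitude extended square 7; +1 → 8.

OM95rs98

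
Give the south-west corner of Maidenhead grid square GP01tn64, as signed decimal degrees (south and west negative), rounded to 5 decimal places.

Field G=6, P=15: +6·20° lon, +15·10° lat → SW at lon -60°, lat 60°.
Square 0, 1: +0·2° lon, +1·1° lat → SW at lon -60°, lat 61°.
Subsquare t=19, n=13: +19·0.0833333° lon, +13·0.0416667° lat → SW at lon -58.4167°, lat 61.5417°.
Extended square 6, 4: +6·0.00833333° lon, +4·0.00416667° lat → SW at lon -58.3667°, lat 61.5583°.
latitude 61.55833, longitude -58.36667.

61.55833, -58.36667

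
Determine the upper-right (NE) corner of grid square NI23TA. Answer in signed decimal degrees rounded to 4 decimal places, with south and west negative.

-6.9583, 85.6667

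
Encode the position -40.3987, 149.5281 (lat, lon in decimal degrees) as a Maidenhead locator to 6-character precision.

QE49so

Add 180° to longitude and 90° to latitude: 329.5281, 49.6013.
Field: 329.5281/20 → 16 → Q, 49.6013/10 → 4 → E; chars QE.
Square: 9.5281/2 → 4, 9.6013/1 → 9; chars 49.
Subsquare: 1.5281/0.0833333 → 18 → s, 0.6013/0.0416667 → 14 → o; chars so.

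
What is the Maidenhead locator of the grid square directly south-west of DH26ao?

Longitude subsquare a = 0; −1 → -1, wraps to 23 = x, carry into square.
Longitude square 2; −1 → 1.
Latitude subsquare o = 14; −1 → 13 = n.

DH16xn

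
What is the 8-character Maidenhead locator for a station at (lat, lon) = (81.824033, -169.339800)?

AR51ht97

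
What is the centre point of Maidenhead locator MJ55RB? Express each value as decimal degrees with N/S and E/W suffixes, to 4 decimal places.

Field M=12, J=9: +12·20° lon, +9·10° lat → SW at lon 60°, lat 0°.
Square 5, 5: +5·2° lon, +5·1° lat → SW at lon 70°, lat 5°.
Subsquare r=17, b=1: +17·0.0833333° lon, +1·0.0416667° lat → SW at lon 71.4167°, lat 5.04167°.
Cell spans 0.0833333° lon × 0.0416667° lat. Centre is SW corner plus half of each.
latitude 5.0625° N, longitude 71.4583° E.

5.0625° N, 71.4583° E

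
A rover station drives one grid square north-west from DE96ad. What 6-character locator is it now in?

Longitude subsquare a = 0; −1 → -1, wraps to 23 = x, carry into square.
Longitude square 9; −1 → 8.
Latitude subsquare d = 3; +1 → 4 = e.

DE86xe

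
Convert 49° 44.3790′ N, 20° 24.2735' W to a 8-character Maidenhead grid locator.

Offset from 180°W / 90°S: lon 159.59544°, lat 139.73965°.
Field (20°×10°, letters A–R): 159.59544/20 → 7 → H, 139.73965/10 → 13 → N; chars HN.
Square (2°×1°, digits 0–9): 19.59544/2 → 9, 9.73965/1 → 9; chars 99.
Subsquare (5′×2.5′, letters a–x): 1.59544/0.0833333 → 19 → t, 0.73965/0.0416667 → 17 → r; chars tr.
Extended square (30″×15″, digits 0–9): 0.01211/0.00833333 → 1, 0.03132/0.00416667 → 7; chars 17.

HN99tr17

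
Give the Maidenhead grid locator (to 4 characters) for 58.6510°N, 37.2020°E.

Add 180° to longitude and 90° to latitude: 217.20, 148.65.
Field (20°×10°, letters A–R): lon ⌊217.20/20⌋ = 10 → K; lat ⌊148.65/10⌋ = 14 → O.
Square (2°×1°, digits 0–9): lon ⌊17.20/2⌋ = 8; lat ⌊8.65/1⌋ = 8.

KO88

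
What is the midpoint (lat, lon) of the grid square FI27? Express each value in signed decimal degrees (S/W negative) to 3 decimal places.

Field F=5, I=8: +5·20° lon, +8·10° lat → SW at lon -80°, lat -10°.
Square 2, 7: +2·2° lon, +7·1° lat → SW at lon -76°, lat -3°.
Cell spans 2° lon × 1° lat. Centre is SW corner plus half of each.
latitude -2.500, longitude -75.000.

-2.500, -75.000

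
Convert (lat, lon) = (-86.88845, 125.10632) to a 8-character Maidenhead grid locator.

Offset from 180°W / 90°S: lon 305.10632°, lat 3.11155°.
Field: lon ⌊305.10632/20⌋ = 15 → P; lat ⌊3.11155/10⌋ = 0 → A.
Square: lon ⌊5.10632/2⌋ = 2; lat ⌊3.11155/1⌋ = 3.
Subsquare: lon ⌊1.10632/0.0833333⌋ = 13 → n; lat ⌊0.11155/0.0416667⌋ = 2 → c.
Extended square: lon ⌊0.02299/0.00833333⌋ = 2; lat ⌊0.02822/0.00416667⌋ = 6.

PA23nc26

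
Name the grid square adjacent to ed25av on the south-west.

ED15xu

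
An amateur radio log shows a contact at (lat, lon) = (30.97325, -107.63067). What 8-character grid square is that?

DM60ex43

Offset from 180°W / 90°S: lon 72.36933°, lat 120.97325°.
Field: lon ⌊72.36933/20⌋ = 3 → D; lat ⌊120.97325/10⌋ = 12 → M.
Square: lon ⌊12.36933/2⌋ = 6; lat ⌊0.97325/1⌋ = 0.
Subsquare: lon ⌊0.36933/0.0833333⌋ = 4 → e; lat ⌊0.97325/0.0416667⌋ = 23 → x.
Extended square: lon ⌊0.03600/0.00833333⌋ = 4; lat ⌊0.01492/0.00416667⌋ = 3.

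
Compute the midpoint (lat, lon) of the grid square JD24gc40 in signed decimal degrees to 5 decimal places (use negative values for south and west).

-55.91458, 4.53750

Field J=9, D=3: +9·20° lon, +3·10° lat → SW at lon 0°, lat -60°.
Square 2, 4: +2·2° lon, +4·1° lat → SW at lon 4°, lat -56°.
Subsquare g=6, c=2: +6·0.0833333° lon, +2·0.0416667° lat → SW at lon 4.5°, lat -55.9167°.
Extended square 4, 0: +4·0.00833333° lon, +0·0.00416667° lat → SW at lon 4.53333°, lat -55.9167°.
Cell spans 0.00833333° lon × 0.00416667° lat. Centre is SW corner plus half of each.
latitude -55.91458, longitude 4.53750.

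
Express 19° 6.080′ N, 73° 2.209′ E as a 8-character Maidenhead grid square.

MK69mc44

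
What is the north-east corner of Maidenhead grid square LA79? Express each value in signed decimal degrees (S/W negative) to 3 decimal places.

Field L=11, A=0: +11·20° lon, +0·10° lat → SW at lon 40°, lat -90°.
Square 7, 9: +7·2° lon, +9·1° lat → SW at lon 54°, lat -81°.
Cell spans 2° lon × 1° lat. NE corner is SW corner plus one full cell.
latitude -80.000, longitude 56.000.

-80.000, 56.000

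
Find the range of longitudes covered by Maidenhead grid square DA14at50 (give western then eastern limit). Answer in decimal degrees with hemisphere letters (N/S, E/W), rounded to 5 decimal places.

Field D=3, A=0: +3·20° lon, +0·10° lat → SW at lon -120°, lat -90°.
Square 1, 4: +1·2° lon, +4·1° lat → SW at lon -118°, lat -86°.
Subsquare a=0, t=19: +0·0.0833333° lon, +19·0.0416667° lat → SW at lon -118°, lat -85.2083°.
Extended square 5, 0: +5·0.00833333° lon, +0·0.00416667° lat → SW at lon -117.958°, lat -85.2083°.
Cell spans 0.00833333° lon × 0.00416667° lat.
west 117.95833° W, east 117.95000° W.

117.95833° W, 117.95000° W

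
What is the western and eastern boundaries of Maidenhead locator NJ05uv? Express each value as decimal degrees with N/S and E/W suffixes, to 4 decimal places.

Field N=13, J=9: +13·20° lon, +9·10° lat → SW at lon 80°, lat 0°.
Square 0, 5: +0·2° lon, +5·1° lat → SW at lon 80°, lat 5°.
Subsquare u=20, v=21: +20·0.0833333° lon, +21·0.0416667° lat → SW at lon 81.6667°, lat 5.875°.
Cell spans 0.0833333° lon × 0.0416667° lat.
west 81.6667° E, east 81.7500° E.

81.6667° E, 81.7500° E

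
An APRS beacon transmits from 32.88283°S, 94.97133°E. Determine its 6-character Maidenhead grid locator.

NF77lc

Shift to the Maidenhead origin (180°W, 90°S): lon 274.9713, lat 57.1172.
Field (20°×10°, letters A–R): 274.9713/20 → 13 → N, 57.1172/10 → 5 → F; chars NF.
Square (2°×1°, digits 0–9): 14.9713/2 → 7, 7.1172/1 → 7; chars 77.
Subsquare (5′×2.5′, letters a–x): 0.9713/0.0833333 → 11 → l, 0.1172/0.0416667 → 2 → c; chars lc.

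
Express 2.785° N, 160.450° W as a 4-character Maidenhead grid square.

AJ92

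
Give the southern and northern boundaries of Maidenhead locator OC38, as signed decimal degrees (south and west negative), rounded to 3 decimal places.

-62.000, -61.000

Field O=14, C=2: +14·20° lon, +2·10° lat → SW at lon 100°, lat -70°.
Square 3, 8: +3·2° lon, +8·1° lat → SW at lon 106°, lat -62°.
Cell spans 2° lon × 1° lat.
south -62.000, north -61.000.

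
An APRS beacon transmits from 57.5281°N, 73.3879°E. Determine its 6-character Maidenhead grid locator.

MO67qm

Add 180° to longitude and 90° to latitude: 253.3879, 147.5281.
Field (20°×10°, letters A–R): 253.3879/20 → 12 → M, 147.5281/10 → 14 → O; chars MO.
Square (2°×1°, digits 0–9): 13.3879/2 → 6, 7.5281/1 → 7; chars 67.
Subsquare (5′×2.5′, letters a–x): 1.3879/0.0833333 → 16 → q, 0.5281/0.0416667 → 12 → m; chars qm.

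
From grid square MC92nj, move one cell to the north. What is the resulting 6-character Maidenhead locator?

Latitude subsquare j = 9; +1 → 10 = k.
The longitude characters are unchanged.

MC92nk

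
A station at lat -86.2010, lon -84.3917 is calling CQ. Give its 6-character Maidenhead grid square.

Shift to the Maidenhead origin (180°W, 90°S): lon 95.6083, lat 3.7990.
Field: lon ⌊95.6083/20⌋ = 4 → E; lat ⌊3.7990/10⌋ = 0 → A.
Square: lon ⌊15.6083/2⌋ = 7; lat ⌊3.7990/1⌋ = 3.
Subsquare: lon ⌊1.6083/0.0833333⌋ = 19 → t; lat ⌊0.7990/0.0416667⌋ = 19 → t.

EA73tt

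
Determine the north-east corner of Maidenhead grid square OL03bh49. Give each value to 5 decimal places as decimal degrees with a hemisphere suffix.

23.33333° N, 100.12500° E

Field O=14, L=11: +14·20° lon, +11·10° lat → SW at lon 100°, lat 20°.
Square 0, 3: +0·2° lon, +3·1° lat → SW at lon 100°, lat 23°.
Subsquare b=1, h=7: +1·0.0833333° lon, +7·0.0416667° lat → SW at lon 100.083°, lat 23.2917°.
Extended square 4, 9: +4·0.00833333° lon, +9·0.00416667° lat → SW at lon 100.117°, lat 23.3292°.
Cell spans 0.00833333° lon × 0.00416667° lat. NE corner is SW corner plus one full cell.
latitude 23.33333° N, longitude 100.12500° E.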